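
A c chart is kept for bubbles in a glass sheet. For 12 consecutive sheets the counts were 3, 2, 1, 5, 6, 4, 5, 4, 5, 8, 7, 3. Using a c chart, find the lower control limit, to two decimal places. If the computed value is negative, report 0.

0.00

c̄ = (3 + 2 + 1 + 5 + 6 + 4 + 5 + 4 + 5 + 8 + 7 + 3) / 12 = 53 / 12 = 4.4167
LCL = c̄ − 3√c̄ = 4.4167 − 3 × 2.1016 = -1.8881 → 0 (cannot be negative)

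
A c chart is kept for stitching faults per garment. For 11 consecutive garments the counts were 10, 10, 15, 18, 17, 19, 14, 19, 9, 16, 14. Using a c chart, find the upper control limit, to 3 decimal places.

c̄ = (10 + 10 + 15 + 18 + 17 + 19 + 14 + 19 + 9 + 16 + 14) / 11 = 161 / 11 = 14.6364
UCL = c̄ + 3√c̄ = 14.6364 + 3 × √14.6364 = 14.6364 + 3 × 3.8258 = 26.1136

26.114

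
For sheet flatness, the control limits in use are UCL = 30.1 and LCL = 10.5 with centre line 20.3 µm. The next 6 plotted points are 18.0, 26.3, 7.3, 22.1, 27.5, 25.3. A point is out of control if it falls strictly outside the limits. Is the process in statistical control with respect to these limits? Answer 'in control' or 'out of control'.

Compare each point to [10.5, 30.1]: sample 3 = 7.3 < LCL.

out of control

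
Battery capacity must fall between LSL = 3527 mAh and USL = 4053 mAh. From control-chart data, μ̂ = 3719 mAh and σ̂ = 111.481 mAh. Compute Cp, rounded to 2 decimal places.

Cp = (USL − LSL) / (6σ̂) = (4053 − 3527) / (6 × 111.481) = 526.0000 / 668.8860 = 0.7864

0.79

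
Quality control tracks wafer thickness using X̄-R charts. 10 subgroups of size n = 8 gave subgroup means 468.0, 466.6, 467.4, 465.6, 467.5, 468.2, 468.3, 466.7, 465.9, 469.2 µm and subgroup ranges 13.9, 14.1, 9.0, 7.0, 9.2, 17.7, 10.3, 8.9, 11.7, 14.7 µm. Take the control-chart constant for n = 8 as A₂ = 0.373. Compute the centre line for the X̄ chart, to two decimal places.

467.34

X̄̄ = (468.0 + 466.6 + 467.4 + 465.6 + 467.5 + 468.2 + 468.3 + 466.7 + 465.9 + 469.2) / 10 = 4673.4000 / 10 = 467.3400
CL = X̄̄ = 467.3400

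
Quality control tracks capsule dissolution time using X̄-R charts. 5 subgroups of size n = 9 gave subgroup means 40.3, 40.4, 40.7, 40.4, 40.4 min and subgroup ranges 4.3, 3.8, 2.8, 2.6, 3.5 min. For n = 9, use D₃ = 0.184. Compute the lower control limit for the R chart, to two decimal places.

R̄ = (4.3 + 3.8 + 2.8 + 2.6 + 3.5) / 5 = 17.0000 / 5 = 3.4000
LCL_R = D₃·R̄ = 0.184 × 3.4000 = 0.6256

0.63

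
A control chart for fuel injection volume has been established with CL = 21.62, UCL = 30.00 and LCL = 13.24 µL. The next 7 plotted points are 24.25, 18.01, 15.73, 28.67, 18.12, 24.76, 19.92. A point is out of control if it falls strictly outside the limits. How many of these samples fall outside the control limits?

All 7 points lie within [13.24, 30.00].

0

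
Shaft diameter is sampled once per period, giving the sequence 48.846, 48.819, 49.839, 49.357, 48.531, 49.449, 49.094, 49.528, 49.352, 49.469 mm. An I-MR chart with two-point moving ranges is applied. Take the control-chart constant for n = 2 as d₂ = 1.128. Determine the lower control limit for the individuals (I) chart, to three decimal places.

X̄ = (48.846 + 48.819 + 49.839 + 49.357 + 48.531 + 49.449 + 49.094 + 49.528 + 49.352 + 49.469) / 10 = 49.2284
Moving ranges: 0.027, 1.020, 0.482, 0.826, 0.918, 0.355, 0.434, 0.176, 0.117; M̄R̄ = 4.3550 / 9 = 0.4839
LCL = X̄ − 3·M̄R̄/d₂ = 49.2284 − 3 × 0.4839 / 1.128 = 47.9415

47.941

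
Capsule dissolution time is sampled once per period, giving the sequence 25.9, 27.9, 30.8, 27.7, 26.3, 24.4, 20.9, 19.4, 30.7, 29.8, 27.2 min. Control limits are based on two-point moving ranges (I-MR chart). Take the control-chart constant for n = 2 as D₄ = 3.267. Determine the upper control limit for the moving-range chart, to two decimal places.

Moving ranges: 2.0, 2.9, 3.1, 1.4, 1.9, 3.5, 1.5, 11.3, 0.9, 2.6; M̄R̄ = 31.1000 / 10 = 3.1100
UCL_MR = D₄·M̄R̄ = 3.267 × 3.1100 = 10.1604

10.16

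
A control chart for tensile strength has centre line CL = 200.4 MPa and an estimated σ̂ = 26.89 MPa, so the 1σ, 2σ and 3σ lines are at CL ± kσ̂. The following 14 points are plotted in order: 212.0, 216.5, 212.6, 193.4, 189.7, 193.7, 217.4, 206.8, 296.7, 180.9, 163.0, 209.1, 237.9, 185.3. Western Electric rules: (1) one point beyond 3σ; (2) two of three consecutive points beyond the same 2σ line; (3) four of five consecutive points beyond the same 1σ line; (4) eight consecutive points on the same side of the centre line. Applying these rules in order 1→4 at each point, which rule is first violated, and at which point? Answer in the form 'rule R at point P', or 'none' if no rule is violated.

rule 1 at point 9

Zone of each point (C = within 1σ̂, B = 1σ̂–2σ̂, A = 2σ̂–3σ̂, * = beyond 3σ̂; sign = side of CL): 1:+C, 2:+C, 3:+C, 4:-C, 5:-C, 6:-C, 7:+C, 8:+C, 9:+*, 10:-C, 11:-B, 12:+C, 13:+B, 14:-C
Rule 1 (one point beyond the 3σ limits) is satisfied at point 9.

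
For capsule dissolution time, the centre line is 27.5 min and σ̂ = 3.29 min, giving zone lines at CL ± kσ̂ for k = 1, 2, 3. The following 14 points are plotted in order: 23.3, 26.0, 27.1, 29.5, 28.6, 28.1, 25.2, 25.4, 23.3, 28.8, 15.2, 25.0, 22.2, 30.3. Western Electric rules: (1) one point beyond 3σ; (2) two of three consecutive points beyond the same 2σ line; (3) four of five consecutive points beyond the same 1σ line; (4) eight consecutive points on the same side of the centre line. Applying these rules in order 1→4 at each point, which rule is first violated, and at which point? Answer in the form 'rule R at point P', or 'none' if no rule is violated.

rule 1 at point 11

Zone of each point (C = within 1σ̂, B = 1σ̂–2σ̂, A = 2σ̂–3σ̂, * = beyond 3σ̂; sign = side of CL): 1:-B, 2:-C, 3:-C, 4:+C, 5:+C, 6:+C, 7:-C, 8:-C, 9:-B, 10:+C, 11:-*, 12:-C, 13:-B, 14:+C
Rule 1 (one point beyond the 3σ limits) is satisfied at point 11.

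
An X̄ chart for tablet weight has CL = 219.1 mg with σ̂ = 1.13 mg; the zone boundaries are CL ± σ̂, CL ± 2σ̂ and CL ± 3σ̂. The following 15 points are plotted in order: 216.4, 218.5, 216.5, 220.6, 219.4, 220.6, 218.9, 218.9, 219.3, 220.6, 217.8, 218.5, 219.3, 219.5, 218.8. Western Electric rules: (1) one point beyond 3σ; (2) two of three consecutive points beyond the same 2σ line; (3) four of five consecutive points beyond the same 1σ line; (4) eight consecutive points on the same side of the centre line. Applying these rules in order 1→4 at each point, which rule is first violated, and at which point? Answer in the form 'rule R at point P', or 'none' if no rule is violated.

Zone of each point (C = within 1σ̂, B = 1σ̂–2σ̂, A = 2σ̂–3σ̂, * = beyond 3σ̂; sign = side of CL): 1:-A, 2:-C, 3:-A, 4:+B, 5:+C, 6:+B, 7:-C, 8:-C, 9:+C, 10:+B, 11:-B, 12:-C, 13:+C, 14:+C, 15:-C
Rule 2 (two of three consecutive points beyond the same 2σ limit) is satisfied at point 3.

rule 2 at point 3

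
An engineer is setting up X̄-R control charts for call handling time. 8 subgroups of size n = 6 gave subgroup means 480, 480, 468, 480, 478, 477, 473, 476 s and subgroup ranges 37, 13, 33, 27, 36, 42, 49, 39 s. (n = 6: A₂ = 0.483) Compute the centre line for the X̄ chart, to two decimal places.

X̄̄ = (480 + 480 + 468 + 480 + 478 + 477 + 473 + 476) / 8 = 3812.0000 / 8 = 476.5000
CL = X̄̄ = 476.5000

476.50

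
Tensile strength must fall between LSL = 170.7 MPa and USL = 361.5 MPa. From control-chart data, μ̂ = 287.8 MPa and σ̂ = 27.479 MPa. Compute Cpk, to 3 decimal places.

Cpu = (USL − μ̂) / (3σ̂) = (361.5 − 287.8) / (3 × 27.479) = 0.8940; Cpl = (μ̂ − LSL) / (3σ̂) = (287.8 − 170.7) / (3 × 27.479) = 1.4205; Cpk = min(Cpu, Cpl) = 0.8940

0.894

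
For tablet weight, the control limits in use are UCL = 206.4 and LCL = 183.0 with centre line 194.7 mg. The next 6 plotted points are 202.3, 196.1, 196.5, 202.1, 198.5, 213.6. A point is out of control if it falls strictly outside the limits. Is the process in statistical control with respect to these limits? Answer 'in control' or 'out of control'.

out of control

Compare each point to [183.0, 206.4]: sample 6 = 213.6 > UCL.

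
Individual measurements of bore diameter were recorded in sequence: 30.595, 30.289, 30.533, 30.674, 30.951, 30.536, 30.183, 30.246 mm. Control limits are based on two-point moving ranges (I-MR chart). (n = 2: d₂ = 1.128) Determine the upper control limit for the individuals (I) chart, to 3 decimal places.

31.184

X̄ = (30.595 + 30.289 + 30.533 + 30.674 + 30.951 + 30.536 + 30.183 + 30.246) / 8 = 30.5009
Moving ranges: 0.306, 0.244, 0.141, 0.277, 0.415, 0.353, 0.063; M̄R̄ = 1.7990 / 7 = 0.2570
UCL = X̄ + 3·M̄R̄/d₂ = 30.5009 + 3 × 0.2570 / 1.128 = 31.1844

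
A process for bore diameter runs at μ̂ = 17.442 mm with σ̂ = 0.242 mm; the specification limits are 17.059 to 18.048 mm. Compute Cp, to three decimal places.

0.681

Cp = (USL − LSL) / (6σ̂) = (18.048 − 17.059) / (6 × 0.242) = 0.9890 / 1.4520 = 0.6811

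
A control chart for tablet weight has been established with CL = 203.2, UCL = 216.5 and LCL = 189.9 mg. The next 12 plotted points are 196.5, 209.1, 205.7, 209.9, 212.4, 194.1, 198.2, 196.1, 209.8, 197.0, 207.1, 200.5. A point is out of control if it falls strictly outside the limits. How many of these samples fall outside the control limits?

All 12 points lie within [189.9, 216.5].

0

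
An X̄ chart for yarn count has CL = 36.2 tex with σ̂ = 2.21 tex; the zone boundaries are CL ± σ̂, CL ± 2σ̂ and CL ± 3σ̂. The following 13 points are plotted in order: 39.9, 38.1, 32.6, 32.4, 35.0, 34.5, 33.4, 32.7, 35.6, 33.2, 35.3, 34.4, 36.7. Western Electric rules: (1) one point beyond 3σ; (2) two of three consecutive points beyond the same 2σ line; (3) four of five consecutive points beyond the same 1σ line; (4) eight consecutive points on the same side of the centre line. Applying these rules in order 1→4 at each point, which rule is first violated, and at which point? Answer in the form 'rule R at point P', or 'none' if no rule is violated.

Zone of each point (C = within 1σ̂, B = 1σ̂–2σ̂, A = 2σ̂–3σ̂, * = beyond 3σ̂; sign = side of CL): 1:+B, 2:+C, 3:-B, 4:-B, 5:-C, 6:-C, 7:-B, 8:-B, 9:-C, 10:-B, 11:-C, 12:-C, 13:+C
Rule 4 (eight consecutive points on the same side of the centre line) is satisfied at point 10.

rule 4 at point 10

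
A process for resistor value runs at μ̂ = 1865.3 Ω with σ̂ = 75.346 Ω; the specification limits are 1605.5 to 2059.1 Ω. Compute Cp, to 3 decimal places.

1.003

Cp = (USL − LSL) / (6σ̂) = (2059.1 − 1605.5) / (6 × 75.346) = 453.6000 / 452.0760 = 1.0034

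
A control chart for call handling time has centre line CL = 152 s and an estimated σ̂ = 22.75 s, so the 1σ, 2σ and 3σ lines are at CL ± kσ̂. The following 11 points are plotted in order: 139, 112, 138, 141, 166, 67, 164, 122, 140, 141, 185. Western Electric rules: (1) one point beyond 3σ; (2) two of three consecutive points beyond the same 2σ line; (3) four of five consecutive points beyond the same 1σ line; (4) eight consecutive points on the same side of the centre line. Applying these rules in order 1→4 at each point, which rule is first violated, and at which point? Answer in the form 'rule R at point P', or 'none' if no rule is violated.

rule 1 at point 6

Zone of each point (C = within 1σ̂, B = 1σ̂–2σ̂, A = 2σ̂–3σ̂, * = beyond 3σ̂; sign = side of CL): 1:-C, 2:-B, 3:-C, 4:-C, 5:+C, 6:-*, 7:+C, 8:-B, 9:-C, 10:-C, 11:+B
Rule 1 (one point beyond the 3σ limits) is satisfied at point 6.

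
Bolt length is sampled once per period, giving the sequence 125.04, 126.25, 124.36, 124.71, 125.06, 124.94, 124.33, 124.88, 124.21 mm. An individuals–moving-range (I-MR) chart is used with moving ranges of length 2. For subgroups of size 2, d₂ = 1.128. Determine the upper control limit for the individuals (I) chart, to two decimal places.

126.78

X̄ = (125.04 + 126.25 + 124.36 + 124.71 + 125.06 + 124.94 + 124.33 + 124.88 + 124.21) / 9 = 124.8644
Moving ranges: 1.21, 1.89, 0.35, 0.35, 0.12, 0.61, 0.55, 0.67; M̄R̄ = 5.7500 / 8 = 0.7188
UCL = X̄ + 3·M̄R̄/d₂ = 124.8644 + 3 × 0.7188 / 1.128 = 126.7760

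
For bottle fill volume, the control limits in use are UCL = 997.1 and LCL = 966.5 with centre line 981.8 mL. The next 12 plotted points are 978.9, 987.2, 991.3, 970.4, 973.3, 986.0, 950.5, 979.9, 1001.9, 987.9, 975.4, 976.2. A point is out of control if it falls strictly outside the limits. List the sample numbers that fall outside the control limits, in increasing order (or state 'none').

Compare each point to [966.5, 997.1]: sample 7 = 950.5 < LCL; sample 9 = 1001.9 > UCL.

7, 9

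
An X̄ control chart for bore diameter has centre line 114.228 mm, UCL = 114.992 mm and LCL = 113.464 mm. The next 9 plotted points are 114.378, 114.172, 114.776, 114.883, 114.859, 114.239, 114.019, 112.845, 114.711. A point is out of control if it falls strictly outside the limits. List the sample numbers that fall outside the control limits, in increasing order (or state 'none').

Compare each point to [113.464, 114.992]: sample 8 = 112.845 < LCL.

8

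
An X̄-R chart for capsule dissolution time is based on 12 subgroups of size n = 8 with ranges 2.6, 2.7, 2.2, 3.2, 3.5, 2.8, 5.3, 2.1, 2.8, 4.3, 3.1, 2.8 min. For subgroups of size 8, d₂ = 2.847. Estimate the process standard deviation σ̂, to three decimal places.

1.095

R̄ = (2.6 + 2.7 + 2.2 + 3.2 + 3.5 + 2.8 + 5.3 + 2.1 + 2.8 + 4.3 + 3.1 + 2.8) / 12 = 3.1167
σ̂ = R̄ / d₂ = 3.1167 / 2.847 = 1.0947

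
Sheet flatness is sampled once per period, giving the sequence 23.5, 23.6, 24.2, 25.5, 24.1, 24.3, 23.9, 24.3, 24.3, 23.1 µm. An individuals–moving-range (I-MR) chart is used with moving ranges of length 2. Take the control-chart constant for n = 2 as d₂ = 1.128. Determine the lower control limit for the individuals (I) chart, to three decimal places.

22.425

X̄ = (23.5 + 23.6 + 24.2 + 25.5 + 24.1 + 24.3 + 23.9 + 24.3 + 24.3 + 23.1) / 10 = 24.0800
Moving ranges: 0.1, 0.6, 1.3, 1.4, 0.2, 0.4, 0.4, 0.0, 1.2; M̄R̄ = 5.6000 / 9 = 0.6222
LCL = X̄ − 3·M̄R̄/d₂ = 24.0800 − 3 × 0.6222 / 1.128 = 22.4252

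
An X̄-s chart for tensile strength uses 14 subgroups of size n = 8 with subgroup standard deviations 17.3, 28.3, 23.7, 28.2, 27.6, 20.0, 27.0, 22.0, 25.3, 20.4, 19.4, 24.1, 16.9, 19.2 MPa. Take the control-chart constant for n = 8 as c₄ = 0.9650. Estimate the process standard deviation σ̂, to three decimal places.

23.642

s̄ = (17.3 + 28.3 + 23.7 + 28.2 + 27.6 + 20.0 + 27.0 + 22.0 + 25.3 + 20.4 + 19.4 + 24.1 + 16.9 + 19.2) / 14 = 22.8143
σ̂ = s̄ / c₄ = 22.8143 / 0.9650 = 23.6417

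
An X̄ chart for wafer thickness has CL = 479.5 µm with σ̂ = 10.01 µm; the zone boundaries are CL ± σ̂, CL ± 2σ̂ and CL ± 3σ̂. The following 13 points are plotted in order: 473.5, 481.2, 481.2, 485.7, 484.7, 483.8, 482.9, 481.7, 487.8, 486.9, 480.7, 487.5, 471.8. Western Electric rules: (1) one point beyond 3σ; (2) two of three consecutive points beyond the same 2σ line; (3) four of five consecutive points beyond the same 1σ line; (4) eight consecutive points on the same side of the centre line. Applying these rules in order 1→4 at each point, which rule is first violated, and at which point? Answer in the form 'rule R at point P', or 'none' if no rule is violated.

rule 4 at point 9

Zone of each point (C = within 1σ̂, B = 1σ̂–2σ̂, A = 2σ̂–3σ̂, * = beyond 3σ̂; sign = side of CL): 1:-C, 2:+C, 3:+C, 4:+C, 5:+C, 6:+C, 7:+C, 8:+C, 9:+C, 10:+C, 11:+C, 12:+C, 13:-C
Rule 4 (eight consecutive points on the same side of the centre line) is satisfied at point 9.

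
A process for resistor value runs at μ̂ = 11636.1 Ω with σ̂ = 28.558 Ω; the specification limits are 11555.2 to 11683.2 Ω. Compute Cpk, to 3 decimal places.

0.550

Cpu = (USL − μ̂) / (3σ̂) = (11683.2 − 11636.1) / (3 × 28.558) = 0.5498; Cpl = (μ̂ − LSL) / (3σ̂) = (11636.1 − 11555.2) / (3 × 28.558) = 0.9443; Cpk = min(Cpu, Cpl) = 0.5498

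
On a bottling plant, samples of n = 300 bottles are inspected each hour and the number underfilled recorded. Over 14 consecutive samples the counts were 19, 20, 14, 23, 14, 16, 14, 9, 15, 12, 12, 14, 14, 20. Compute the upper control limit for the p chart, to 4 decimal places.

0.0897

p̄ = Σdᵢ / (k·n) = 216 / (14 × 300) = 0.05143
UCL = p̄ + 3·√(p̄(1−p̄)/n) = 0.05143 + 3 × √(0.05143×0.94857/300) = 0.05143 + 3 × 0.01275 = 0.08968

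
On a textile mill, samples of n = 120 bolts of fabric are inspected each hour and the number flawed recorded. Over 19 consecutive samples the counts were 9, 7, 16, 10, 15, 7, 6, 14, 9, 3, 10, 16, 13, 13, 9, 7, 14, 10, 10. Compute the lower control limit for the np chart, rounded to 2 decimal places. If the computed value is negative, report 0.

p̄ = Σdᵢ / (k·n) = 198 / (19 × 120) = 0.08684
LCL = np̄ − 3·√(np̄(1−p̄)) = 10.4211 − 3 × 3.0848 = 1.1666

1.17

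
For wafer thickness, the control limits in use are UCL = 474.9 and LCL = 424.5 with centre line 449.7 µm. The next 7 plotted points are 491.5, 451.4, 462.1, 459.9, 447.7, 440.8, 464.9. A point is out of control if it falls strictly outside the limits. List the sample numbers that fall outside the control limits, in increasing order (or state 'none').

1

Compare each point to [424.5, 474.9]: sample 1 = 491.5 > UCL.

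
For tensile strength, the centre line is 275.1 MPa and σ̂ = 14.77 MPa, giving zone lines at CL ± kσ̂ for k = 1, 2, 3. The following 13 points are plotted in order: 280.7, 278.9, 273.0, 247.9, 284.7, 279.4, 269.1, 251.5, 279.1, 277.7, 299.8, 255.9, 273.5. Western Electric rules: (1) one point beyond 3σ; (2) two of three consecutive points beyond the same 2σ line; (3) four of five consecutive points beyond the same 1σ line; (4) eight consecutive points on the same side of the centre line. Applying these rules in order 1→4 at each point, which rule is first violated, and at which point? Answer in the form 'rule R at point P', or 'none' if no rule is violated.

none

Zone of each point (C = within 1σ̂, B = 1σ̂–2σ̂, A = 2σ̂–3σ̂, * = beyond 3σ̂; sign = side of CL): 1:+C, 2:+C, 3:-C, 4:-B, 5:+C, 6:+C, 7:-C, 8:-B, 9:+C, 10:+C, 11:+B, 12:-B, 13:-C
No rule fires across all 13 points.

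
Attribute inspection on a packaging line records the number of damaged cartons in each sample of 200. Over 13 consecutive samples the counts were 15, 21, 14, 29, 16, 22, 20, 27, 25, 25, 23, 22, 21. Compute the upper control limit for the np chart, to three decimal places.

p̄ = Σdᵢ / (k·n) = 280 / (13 × 200) = 0.10769
UCL = np̄ + 3·√(np̄(1−p̄)) = 21.5385 + 3 × √(21.5385×0.89231) = 21.5385 + 3 × 4.3839 = 34.6903

34.690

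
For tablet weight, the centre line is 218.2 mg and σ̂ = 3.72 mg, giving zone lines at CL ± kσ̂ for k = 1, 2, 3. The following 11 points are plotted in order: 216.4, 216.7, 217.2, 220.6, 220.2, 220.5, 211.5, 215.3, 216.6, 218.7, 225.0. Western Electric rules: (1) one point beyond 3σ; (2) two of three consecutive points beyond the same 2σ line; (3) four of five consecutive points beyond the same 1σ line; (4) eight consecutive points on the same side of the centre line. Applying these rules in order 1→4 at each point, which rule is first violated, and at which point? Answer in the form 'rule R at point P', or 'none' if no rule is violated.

Zone of each point (C = within 1σ̂, B = 1σ̂–2σ̂, A = 2σ̂–3σ̂, * = beyond 3σ̂; sign = side of CL): 1:-C, 2:-C, 3:-C, 4:+C, 5:+C, 6:+C, 7:-B, 8:-C, 9:-C, 10:+C, 11:+B
No rule fires across all 11 points.

none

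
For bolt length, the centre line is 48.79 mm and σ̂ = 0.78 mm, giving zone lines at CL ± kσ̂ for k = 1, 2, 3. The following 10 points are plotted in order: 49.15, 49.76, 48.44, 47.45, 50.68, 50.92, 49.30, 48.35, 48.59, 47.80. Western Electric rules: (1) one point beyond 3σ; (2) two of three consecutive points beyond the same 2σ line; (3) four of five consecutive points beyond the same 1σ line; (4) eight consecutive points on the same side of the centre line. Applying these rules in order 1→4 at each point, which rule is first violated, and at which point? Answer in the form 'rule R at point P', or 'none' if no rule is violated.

rule 2 at point 6

Zone of each point (C = within 1σ̂, B = 1σ̂–2σ̂, A = 2σ̂–3σ̂, * = beyond 3σ̂; sign = side of CL): 1:+C, 2:+B, 3:-C, 4:-B, 5:+A, 6:+A, 7:+C, 8:-C, 9:-C, 10:-B
Rule 2 (two of three consecutive points beyond the same 2σ limit) is satisfied at point 6.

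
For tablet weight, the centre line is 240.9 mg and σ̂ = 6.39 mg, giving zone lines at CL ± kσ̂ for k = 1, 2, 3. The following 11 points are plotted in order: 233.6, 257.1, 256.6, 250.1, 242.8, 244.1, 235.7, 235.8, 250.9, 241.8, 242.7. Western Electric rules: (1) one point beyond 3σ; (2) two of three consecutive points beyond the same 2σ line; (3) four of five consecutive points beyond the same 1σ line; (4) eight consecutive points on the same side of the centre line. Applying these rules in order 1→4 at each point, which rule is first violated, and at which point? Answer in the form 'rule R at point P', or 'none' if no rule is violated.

rule 2 at point 3

Zone of each point (C = within 1σ̂, B = 1σ̂–2σ̂, A = 2σ̂–3σ̂, * = beyond 3σ̂; sign = side of CL): 1:-B, 2:+A, 3:+A, 4:+B, 5:+C, 6:+C, 7:-C, 8:-C, 9:+B, 10:+C, 11:+C
Rule 2 (two of three consecutive points beyond the same 2σ limit) is satisfied at point 3.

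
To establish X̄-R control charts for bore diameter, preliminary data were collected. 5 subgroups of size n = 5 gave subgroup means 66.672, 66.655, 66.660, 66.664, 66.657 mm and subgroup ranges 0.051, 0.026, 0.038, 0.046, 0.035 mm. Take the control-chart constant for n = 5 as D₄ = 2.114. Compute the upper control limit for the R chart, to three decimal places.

0.083

R̄ = (0.051 + 0.026 + 0.038 + 0.046 + 0.035) / 5 = 0.1960 / 5 = 0.0392
UCL_R = D₄·R̄ = 2.114 × 0.0392 = 0.0829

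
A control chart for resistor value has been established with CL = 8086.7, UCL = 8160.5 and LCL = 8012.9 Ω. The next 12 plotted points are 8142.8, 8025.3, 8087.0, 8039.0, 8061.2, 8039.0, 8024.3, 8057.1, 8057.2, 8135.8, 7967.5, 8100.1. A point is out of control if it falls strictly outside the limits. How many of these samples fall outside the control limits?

1

Compare each point to [8012.9, 8160.5]: sample 11 = 7967.5 < LCL.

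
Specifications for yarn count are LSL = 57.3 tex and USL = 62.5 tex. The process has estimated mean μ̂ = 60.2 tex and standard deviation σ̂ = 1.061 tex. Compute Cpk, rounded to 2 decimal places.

0.72

Cpu = (USL − μ̂) / (3σ̂) = (62.5 − 60.2) / (3 × 1.061) = 0.7226; Cpl = (μ̂ − LSL) / (3σ̂) = (60.2 − 57.3) / (3 × 1.061) = 0.9111; Cpk = min(Cpu, Cpl) = 0.7226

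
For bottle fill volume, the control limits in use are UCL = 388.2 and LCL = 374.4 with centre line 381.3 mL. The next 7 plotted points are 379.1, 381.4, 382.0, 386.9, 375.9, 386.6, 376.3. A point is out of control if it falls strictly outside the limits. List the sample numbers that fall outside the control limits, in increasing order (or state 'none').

none

All 7 points lie within [374.4, 388.2].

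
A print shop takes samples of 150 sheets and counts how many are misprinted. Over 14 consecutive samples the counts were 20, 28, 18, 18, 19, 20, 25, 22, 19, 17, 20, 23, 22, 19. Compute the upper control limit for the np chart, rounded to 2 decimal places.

33.39

p̄ = Σdᵢ / (k·n) = 290 / (14 × 150) = 0.13810
UCL = np̄ + 3·√(np̄(1−p̄)) = 20.7143 + 3 × √(20.7143×0.86190) = 20.7143 + 3 × 4.2254 = 33.3904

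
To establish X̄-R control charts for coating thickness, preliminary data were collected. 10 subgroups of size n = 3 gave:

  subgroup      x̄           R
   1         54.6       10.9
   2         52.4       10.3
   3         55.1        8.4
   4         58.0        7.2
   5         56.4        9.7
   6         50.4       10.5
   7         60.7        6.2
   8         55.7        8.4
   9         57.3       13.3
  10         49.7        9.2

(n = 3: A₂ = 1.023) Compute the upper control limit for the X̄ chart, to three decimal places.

64.656

X̄̄ = (54.6 + 52.4 + 55.1 + 58.0 + 56.4 + 50.4 + 60.7 + 55.7 + 57.3 + 49.7) / 10 = 550.3000 / 10 = 55.0300
R̄ = (10.9 + 10.3 + 8.4 + 7.2 + 9.7 + 10.5 + 6.2 + 8.4 + 13.3 + 9.2) / 10 = 94.1000 / 10 = 9.4100
UCL = X̄̄ + A₂·R̄ = 55.0300 + 1.023 × 9.4100 = 64.6564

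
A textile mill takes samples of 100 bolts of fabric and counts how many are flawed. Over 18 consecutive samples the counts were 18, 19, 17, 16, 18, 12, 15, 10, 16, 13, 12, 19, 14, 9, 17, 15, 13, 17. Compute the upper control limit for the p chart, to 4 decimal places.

0.2571

p̄ = Σdᵢ / (k·n) = 270 / (18 × 100) = 0.15000
UCL = p̄ + 3·√(p̄(1−p̄)/n) = 0.15000 + 3 × √(0.15000×0.85000/100) = 0.15000 + 3 × 0.03571 = 0.25712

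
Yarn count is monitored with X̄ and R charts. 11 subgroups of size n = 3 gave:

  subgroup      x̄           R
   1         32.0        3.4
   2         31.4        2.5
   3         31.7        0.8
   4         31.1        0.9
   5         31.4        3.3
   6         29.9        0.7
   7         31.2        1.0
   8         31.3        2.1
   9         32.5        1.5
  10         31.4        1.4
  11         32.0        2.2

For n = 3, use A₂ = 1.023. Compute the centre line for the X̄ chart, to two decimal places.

31.45

X̄̄ = (32.0 + 31.4 + 31.7 + 31.1 + 31.4 + 29.9 + 31.2 + 31.3 + 32.5 + 31.4 + 32.0) / 11 = 345.9000 / 11 = 31.4455
CL = X̄̄ = 31.4455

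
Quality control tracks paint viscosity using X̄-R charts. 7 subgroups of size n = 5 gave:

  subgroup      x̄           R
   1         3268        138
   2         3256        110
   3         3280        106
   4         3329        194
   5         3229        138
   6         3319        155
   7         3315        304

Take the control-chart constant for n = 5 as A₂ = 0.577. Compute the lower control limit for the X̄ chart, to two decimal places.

X̄̄ = (3268 + 3256 + 3280 + 3329 + 3229 + 3319 + 3315) / 7 = 22996.0000 / 7 = 3285.1429
R̄ = (138 + 110 + 106 + 194 + 138 + 155 + 304) / 7 = 1145.0000 / 7 = 163.5714
LCL = X̄̄ − A₂·R̄ = 3285.1429 − 0.577 × 163.5714 = 3190.7621

3190.76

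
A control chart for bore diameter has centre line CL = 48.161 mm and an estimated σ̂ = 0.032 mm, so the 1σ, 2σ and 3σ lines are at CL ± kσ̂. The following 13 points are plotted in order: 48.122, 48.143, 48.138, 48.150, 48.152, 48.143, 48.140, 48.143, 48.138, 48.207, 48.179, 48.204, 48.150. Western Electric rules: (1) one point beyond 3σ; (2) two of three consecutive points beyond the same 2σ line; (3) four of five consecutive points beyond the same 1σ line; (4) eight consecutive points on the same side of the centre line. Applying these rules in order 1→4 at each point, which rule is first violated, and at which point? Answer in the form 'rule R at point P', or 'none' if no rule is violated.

rule 4 at point 8

Zone of each point (C = within 1σ̂, B = 1σ̂–2σ̂, A = 2σ̂–3σ̂, * = beyond 3σ̂; sign = side of CL): 1:-B, 2:-C, 3:-C, 4:-C, 5:-C, 6:-C, 7:-C, 8:-C, 9:-C, 10:+B, 11:+C, 12:+B, 13:-C
Rule 4 (eight consecutive points on the same side of the centre line) is satisfied at point 8.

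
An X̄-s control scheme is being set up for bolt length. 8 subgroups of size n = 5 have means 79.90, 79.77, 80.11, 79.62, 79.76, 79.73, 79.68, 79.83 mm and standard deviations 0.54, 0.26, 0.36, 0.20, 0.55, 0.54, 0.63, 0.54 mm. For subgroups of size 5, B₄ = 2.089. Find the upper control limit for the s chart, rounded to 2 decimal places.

s̄ = (0.54 + 0.26 + 0.36 + 0.20 + 0.55 + 0.54 + 0.63 + 0.54) / 8 = 0.4525
UCL_s = B₄·s̄ = 2.089 × 0.4525 = 0.9453

0.95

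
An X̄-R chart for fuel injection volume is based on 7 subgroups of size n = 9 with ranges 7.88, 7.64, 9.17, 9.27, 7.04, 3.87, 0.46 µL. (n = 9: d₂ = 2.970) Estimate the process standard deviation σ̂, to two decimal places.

2.18

R̄ = (7.88 + 7.64 + 9.17 + 9.27 + 7.04 + 3.87 + 0.46) / 7 = 6.4757
σ̂ = R̄ / d₂ = 6.4757 / 2.970 = 2.1804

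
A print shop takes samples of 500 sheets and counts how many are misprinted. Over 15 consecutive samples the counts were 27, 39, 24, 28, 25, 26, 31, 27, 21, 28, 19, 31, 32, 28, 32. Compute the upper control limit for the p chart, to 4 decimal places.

0.0865

p̄ = Σdᵢ / (k·n) = 418 / (15 × 500) = 0.05573
UCL = p̄ + 3·√(p̄(1−p̄)/n) = 0.05573 + 3 × √(0.05573×0.94427/500) = 0.05573 + 3 × 0.01026 = 0.08651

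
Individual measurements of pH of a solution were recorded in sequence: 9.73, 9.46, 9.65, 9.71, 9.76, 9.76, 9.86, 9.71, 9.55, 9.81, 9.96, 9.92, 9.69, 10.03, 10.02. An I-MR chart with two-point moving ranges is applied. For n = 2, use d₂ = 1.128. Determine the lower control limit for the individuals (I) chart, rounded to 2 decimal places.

9.39

X̄ = (9.73 + 9.46 + 9.65 + 9.71 + 9.76 + 9.76 + 9.86 + 9.71 + 9.55 + 9.81 + 9.96 + 9.92 + 9.69 + 10.03 + 10.02) / 15 = 9.7747
Moving ranges: 0.27, 0.19, 0.06, 0.05, 0.00, 0.10, 0.15, 0.16, 0.26, 0.15, 0.04, 0.23, 0.34, 0.01; M̄R̄ = 2.0100 / 14 = 0.1436
LCL = X̄ − 3·M̄R̄/d₂ = 9.7747 − 3 × 0.1436 / 1.128 = 9.3928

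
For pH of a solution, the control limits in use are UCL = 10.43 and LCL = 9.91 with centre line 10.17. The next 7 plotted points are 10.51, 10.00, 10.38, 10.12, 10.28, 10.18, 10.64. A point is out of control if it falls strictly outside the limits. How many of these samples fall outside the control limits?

2

Compare each point to [9.91, 10.43]: sample 1 = 10.51 > UCL; sample 7 = 10.64 > UCL.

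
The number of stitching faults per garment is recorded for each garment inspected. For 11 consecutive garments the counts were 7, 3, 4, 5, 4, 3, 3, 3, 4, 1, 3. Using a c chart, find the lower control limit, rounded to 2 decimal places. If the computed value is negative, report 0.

c̄ = (7 + 3 + 4 + 5 + 4 + 3 + 3 + 3 + 4 + 1 + 3) / 11 = 40 / 11 = 3.6364
LCL = c̄ − 3√c̄ = 3.6364 − 3 × 1.9069 = -2.0844 → 0 (cannot be negative)

0.00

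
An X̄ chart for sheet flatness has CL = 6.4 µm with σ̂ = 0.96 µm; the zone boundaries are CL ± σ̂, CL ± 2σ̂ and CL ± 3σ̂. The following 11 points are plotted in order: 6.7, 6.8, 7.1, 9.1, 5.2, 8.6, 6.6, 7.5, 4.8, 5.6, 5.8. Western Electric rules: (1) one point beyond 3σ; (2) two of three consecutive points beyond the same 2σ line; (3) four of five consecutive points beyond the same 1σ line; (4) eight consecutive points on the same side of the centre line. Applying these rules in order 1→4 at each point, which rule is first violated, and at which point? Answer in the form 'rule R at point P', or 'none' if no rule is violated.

rule 2 at point 6

Zone of each point (C = within 1σ̂, B = 1σ̂–2σ̂, A = 2σ̂–3σ̂, * = beyond 3σ̂; sign = side of CL): 1:+C, 2:+C, 3:+C, 4:+A, 5:-B, 6:+A, 7:+C, 8:+B, 9:-B, 10:-C, 11:-C
Rule 2 (two of three consecutive points beyond the same 2σ limit) is satisfied at point 6.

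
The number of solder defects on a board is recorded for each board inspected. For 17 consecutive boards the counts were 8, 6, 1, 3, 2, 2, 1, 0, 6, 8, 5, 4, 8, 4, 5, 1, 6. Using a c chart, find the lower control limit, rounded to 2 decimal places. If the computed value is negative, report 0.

c̄ = (8 + 6 + 1 + 3 + 2 + 2 + 1 + 0 + 6 + 8 + 5 + 4 + 8 + 4 + 5 + 1 + 6) / 17 = 70 / 17 = 4.1176
LCL = c̄ − 3√c̄ = 4.1176 − 3 × 2.0292 = -1.9699 → 0 (cannot be negative)

0.00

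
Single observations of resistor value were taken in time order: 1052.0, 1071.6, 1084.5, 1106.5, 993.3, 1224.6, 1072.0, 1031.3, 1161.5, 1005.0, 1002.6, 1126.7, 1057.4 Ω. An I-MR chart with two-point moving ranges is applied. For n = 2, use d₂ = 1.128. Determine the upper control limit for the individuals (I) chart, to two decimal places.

1314.29

X̄ = (1052.0 + 1071.6 + 1084.5 + 1106.5 + 993.3 + 1224.6 + 1072.0 + 1031.3 + 1161.5 + 1005.0 + 1002.6 + 1126.7 + 1057.4) / 13 = 1076.0769
Moving ranges: 19.6, 12.9, 22.0, 113.2, 231.3, 152.6, 40.7, 130.2, 156.5, 2.4, 124.1, 69.3; M̄R̄ = 1074.8000 / 12 = 89.5667
UCL = X̄ + 3·M̄R̄/d₂ = 1076.0769 + 3 × 89.5667 / 1.128 = 1314.2861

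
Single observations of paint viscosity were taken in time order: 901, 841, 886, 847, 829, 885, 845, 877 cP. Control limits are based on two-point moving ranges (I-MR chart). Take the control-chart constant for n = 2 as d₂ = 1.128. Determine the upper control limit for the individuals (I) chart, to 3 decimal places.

974.057

X̄ = (901 + 841 + 886 + 847 + 829 + 885 + 845 + 877) / 8 = 863.8750
Moving ranges: 60, 45, 39, 18, 56, 40, 32; M̄R̄ = 290.0000 / 7 = 41.4286
UCL = X̄ + 3·M̄R̄/d₂ = 863.8750 + 3 × 41.4286 / 1.128 = 974.0574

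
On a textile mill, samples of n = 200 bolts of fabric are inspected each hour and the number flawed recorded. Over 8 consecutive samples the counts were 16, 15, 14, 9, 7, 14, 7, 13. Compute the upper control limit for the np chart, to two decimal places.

p̄ = Σdᵢ / (k·n) = 95 / (8 × 200) = 0.05937
UCL = np̄ + 3·√(np̄(1−p̄)) = 11.8750 + 3 × √(11.8750×0.94063) = 11.8750 + 3 × 3.3421 = 21.9014

21.90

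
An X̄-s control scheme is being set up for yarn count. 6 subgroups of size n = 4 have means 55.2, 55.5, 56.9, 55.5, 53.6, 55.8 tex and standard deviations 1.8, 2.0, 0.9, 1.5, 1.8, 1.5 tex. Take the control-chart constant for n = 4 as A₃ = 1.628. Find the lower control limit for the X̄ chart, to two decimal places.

X̄̄ = (55.2 + 55.5 + 56.9 + 55.5 + 53.6 + 55.8) / 6 = 55.4167
s̄ = (1.8 + 2.0 + 0.9 + 1.5 + 1.8 + 1.5) / 6 = 1.5833
LCL = X̄̄ − A₃·s̄ = 55.4167 − 1.628 × 1.5833 = 52.8390

52.84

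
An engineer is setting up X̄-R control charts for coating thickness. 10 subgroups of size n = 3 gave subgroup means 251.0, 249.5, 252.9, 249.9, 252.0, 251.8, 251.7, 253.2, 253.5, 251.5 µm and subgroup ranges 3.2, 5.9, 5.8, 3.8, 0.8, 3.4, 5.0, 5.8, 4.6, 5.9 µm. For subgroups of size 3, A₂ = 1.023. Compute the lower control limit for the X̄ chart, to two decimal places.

X̄̄ = (251.0 + 249.5 + 252.9 + 249.9 + 252.0 + 251.8 + 251.7 + 253.2 + 253.5 + 251.5) / 10 = 2517.0000 / 10 = 251.7000
R̄ = (3.2 + 5.9 + 5.8 + 3.8 + 0.8 + 3.4 + 5.0 + 5.8 + 4.6 + 5.9) / 10 = 44.2000 / 10 = 4.4200
LCL = X̄̄ − A₂·R̄ = 251.7000 − 1.023 × 4.4200 = 247.1783

247.18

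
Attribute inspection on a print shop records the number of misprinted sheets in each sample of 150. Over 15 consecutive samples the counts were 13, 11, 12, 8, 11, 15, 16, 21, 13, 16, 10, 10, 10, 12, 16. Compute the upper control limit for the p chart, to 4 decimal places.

p̄ = Σdᵢ / (k·n) = 194 / (15 × 150) = 0.08622
UCL = p̄ + 3·√(p̄(1−p̄)/n) = 0.08622 + 3 × √(0.08622×0.91378/150) = 0.08622 + 3 × 0.02292 = 0.15498

0.1550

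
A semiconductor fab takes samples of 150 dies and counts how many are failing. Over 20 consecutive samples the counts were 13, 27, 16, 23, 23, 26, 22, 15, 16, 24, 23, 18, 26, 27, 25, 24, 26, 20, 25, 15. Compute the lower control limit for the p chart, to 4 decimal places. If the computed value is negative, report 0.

p̄ = Σdᵢ / (k·n) = 434 / (20 × 150) = 0.14467
LCL = p̄ − 3·√(p̄(1−p̄)/n) = 0.14467 − 3 × 0.02872 = 0.05850

0.0585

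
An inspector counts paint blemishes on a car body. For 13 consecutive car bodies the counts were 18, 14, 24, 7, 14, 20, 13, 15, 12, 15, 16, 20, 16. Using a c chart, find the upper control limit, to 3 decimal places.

27.576

c̄ = (18 + 14 + 24 + 7 + 14 + 20 + 13 + 15 + 12 + 15 + 16 + 20 + 16) / 13 = 204 / 13 = 15.6923
UCL = c̄ + 3√c̄ = 15.6923 + 3 × √15.6923 = 15.6923 + 3 × 3.9614 = 27.5764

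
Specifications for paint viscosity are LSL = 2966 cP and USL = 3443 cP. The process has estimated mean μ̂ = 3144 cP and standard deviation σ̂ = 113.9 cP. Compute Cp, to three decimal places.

Cp = (USL − LSL) / (6σ̂) = (3443 − 2966) / (6 × 113.9) = 477.0000 / 683.4000 = 0.6980

0.698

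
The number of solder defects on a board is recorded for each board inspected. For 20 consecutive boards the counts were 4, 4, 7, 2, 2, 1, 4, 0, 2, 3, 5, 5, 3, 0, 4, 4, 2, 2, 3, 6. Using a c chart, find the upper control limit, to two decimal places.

8.47

c̄ = (4 + 4 + 7 + 2 + 2 + 1 + 4 + 0 + 2 + 3 + 5 + 5 + 3 + 0 + 4 + 4 + 2 + 2 + 3 + 6) / 20 = 63 / 20 = 3.1500
UCL = c̄ + 3√c̄ = 3.1500 + 3 × √3.1500 = 3.1500 + 3 × 1.7748 = 8.4745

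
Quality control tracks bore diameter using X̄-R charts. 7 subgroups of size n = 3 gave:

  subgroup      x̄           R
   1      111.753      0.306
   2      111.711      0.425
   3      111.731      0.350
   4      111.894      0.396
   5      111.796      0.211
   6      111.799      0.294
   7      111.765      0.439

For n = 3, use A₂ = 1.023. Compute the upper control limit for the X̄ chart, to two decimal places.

112.13

X̄̄ = (111.753 + 111.711 + 111.731 + 111.894 + 111.796 + 111.799 + 111.765) / 7 = 782.4490 / 7 = 111.7784
R̄ = (0.306 + 0.425 + 0.350 + 0.396 + 0.211 + 0.294 + 0.439) / 7 = 2.4210 / 7 = 0.3459
UCL = X̄̄ + A₂·R̄ = 111.7784 + 1.023 × 0.3459 = 112.1322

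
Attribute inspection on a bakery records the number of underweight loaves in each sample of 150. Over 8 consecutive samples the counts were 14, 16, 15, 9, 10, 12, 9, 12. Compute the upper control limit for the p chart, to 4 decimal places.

0.1476

p̄ = Σdᵢ / (k·n) = 97 / (8 × 150) = 0.08083
UCL = p̄ + 3·√(p̄(1−p̄)/n) = 0.08083 + 3 × √(0.08083×0.91917/150) = 0.08083 + 3 × 0.02226 = 0.14760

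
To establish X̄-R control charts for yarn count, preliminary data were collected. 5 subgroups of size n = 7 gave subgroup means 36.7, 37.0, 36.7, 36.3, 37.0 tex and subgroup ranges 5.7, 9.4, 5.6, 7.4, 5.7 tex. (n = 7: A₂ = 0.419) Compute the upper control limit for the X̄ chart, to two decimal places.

X̄̄ = (36.7 + 37.0 + 36.7 + 36.3 + 37.0) / 5 = 183.7000 / 5 = 36.7400
R̄ = (5.7 + 9.4 + 5.6 + 7.4 + 5.7) / 5 = 33.8000 / 5 = 6.7600
UCL = X̄̄ + A₂·R̄ = 36.7400 + 0.419 × 6.7600 = 39.5724

39.57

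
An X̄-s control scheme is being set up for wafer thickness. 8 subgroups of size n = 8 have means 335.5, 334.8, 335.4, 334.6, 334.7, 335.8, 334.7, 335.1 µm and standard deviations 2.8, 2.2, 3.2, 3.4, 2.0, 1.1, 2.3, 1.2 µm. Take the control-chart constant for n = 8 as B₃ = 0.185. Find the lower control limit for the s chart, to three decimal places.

0.421

s̄ = (2.8 + 2.2 + 3.2 + 3.4 + 2.0 + 1.1 + 2.3 + 1.2) / 8 = 2.2750
LCL_s = B₃·s̄ = 0.185 × 2.2750 = 0.4209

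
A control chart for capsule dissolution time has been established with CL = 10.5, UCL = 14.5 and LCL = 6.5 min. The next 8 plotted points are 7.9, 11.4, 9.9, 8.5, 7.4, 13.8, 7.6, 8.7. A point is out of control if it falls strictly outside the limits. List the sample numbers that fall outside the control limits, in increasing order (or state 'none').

none

All 8 points lie within [6.5, 14.5].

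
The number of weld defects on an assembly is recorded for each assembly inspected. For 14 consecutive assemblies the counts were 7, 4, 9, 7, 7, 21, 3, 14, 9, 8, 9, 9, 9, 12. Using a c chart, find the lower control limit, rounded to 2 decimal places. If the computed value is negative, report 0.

c̄ = (7 + 4 + 9 + 7 + 7 + 21 + 3 + 14 + 9 + 8 + 9 + 9 + 9 + 12) / 14 = 128 / 14 = 9.1429
LCL = c̄ − 3√c̄ = 9.1429 − 3 × 3.0237 = 0.0717

0.07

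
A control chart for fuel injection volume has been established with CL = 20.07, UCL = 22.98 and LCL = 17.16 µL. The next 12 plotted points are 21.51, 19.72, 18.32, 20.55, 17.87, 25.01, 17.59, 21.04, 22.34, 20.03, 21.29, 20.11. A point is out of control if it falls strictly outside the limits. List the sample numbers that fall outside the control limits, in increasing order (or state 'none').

6

Compare each point to [17.16, 22.98]: sample 6 = 25.01 > UCL.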